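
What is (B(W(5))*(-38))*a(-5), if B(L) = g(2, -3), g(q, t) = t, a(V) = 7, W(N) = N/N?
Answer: 798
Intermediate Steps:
W(N) = 1
B(L) = -3
(B(W(5))*(-38))*a(-5) = -3*(-38)*7 = 114*7 = 798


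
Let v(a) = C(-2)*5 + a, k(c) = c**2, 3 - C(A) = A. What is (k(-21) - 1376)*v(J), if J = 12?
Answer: -34595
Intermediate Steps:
C(A) = 3 - A
v(a) = 25 + a (v(a) = (3 - 1*(-2))*5 + a = (3 + 2)*5 + a = 5*5 + a = 25 + a)
(k(-21) - 1376)*v(J) = ((-21)**2 - 1376)*(25 + 12) = (441 - 1376)*37 = -935*37 = -34595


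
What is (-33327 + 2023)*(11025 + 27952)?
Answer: -1220136008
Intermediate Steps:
(-33327 + 2023)*(11025 + 27952) = -31304*38977 = -1220136008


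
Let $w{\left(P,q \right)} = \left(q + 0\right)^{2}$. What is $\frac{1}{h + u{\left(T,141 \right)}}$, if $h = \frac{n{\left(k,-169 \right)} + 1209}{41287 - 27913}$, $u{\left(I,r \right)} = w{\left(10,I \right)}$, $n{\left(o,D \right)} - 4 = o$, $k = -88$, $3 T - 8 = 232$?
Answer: $\frac{1486}{9510525} \approx 0.00015625$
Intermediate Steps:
$T = 80$ ($T = \frac{8}{3} + \frac{1}{3} \cdot 232 = \frac{8}{3} + \frac{232}{3} = 80$)
$n{\left(o,D \right)} = 4 + o$
$w{\left(P,q \right)} = q^{2}$
$u{\left(I,r \right)} = I^{2}$
$h = \frac{125}{1486}$ ($h = \frac{\left(4 - 88\right) + 1209}{41287 - 27913} = \frac{-84 + 1209}{13374} = 1125 \cdot \frac{1}{13374} = \frac{125}{1486} \approx 0.084118$)
$\frac{1}{h + u{\left(T,141 \right)}} = \frac{1}{\frac{125}{1486} + 80^{2}} = \frac{1}{\frac{125}{1486} + 6400} = \frac{1}{\frac{9510525}{1486}} = \frac{1486}{9510525}$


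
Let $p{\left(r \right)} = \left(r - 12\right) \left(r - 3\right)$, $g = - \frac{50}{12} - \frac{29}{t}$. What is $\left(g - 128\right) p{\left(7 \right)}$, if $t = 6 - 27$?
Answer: $\frac{18310}{7} \approx 2615.7$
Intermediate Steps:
$t = -21$ ($t = 6 - 27 = -21$)
$g = - \frac{39}{14}$ ($g = - \frac{50}{12} - \frac{29}{-21} = \left(-50\right) \frac{1}{12} - - \frac{29}{21} = - \frac{25}{6} + \frac{29}{21} = - \frac{39}{14} \approx -2.7857$)
$p{\left(r \right)} = \left(-12 + r\right) \left(-3 + r\right)$
$\left(g - 128\right) p{\left(7 \right)} = \left(- \frac{39}{14} - 128\right) \left(36 + 7^{2} - 105\right) = - \frac{1831 \left(36 + 49 - 105\right)}{14} = \left(- \frac{1831}{14}\right) \left(-20\right) = \frac{18310}{7}$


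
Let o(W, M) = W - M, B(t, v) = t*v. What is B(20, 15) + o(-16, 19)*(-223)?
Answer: 8105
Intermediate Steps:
B(20, 15) + o(-16, 19)*(-223) = 20*15 + (-16 - 1*19)*(-223) = 300 + (-16 - 19)*(-223) = 300 - 35*(-223) = 300 + 7805 = 8105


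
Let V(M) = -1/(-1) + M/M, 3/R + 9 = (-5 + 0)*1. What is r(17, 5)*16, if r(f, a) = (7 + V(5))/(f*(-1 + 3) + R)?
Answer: 2016/473 ≈ 4.2622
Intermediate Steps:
R = -3/14 (R = 3/(-9 + (-5 + 0)*1) = 3/(-9 - 5*1) = 3/(-9 - 5) = 3/(-14) = 3*(-1/14) = -3/14 ≈ -0.21429)
V(M) = 2 (V(M) = -1*(-1) + 1 = 1 + 1 = 2)
r(f, a) = 9/(-3/14 + 2*f) (r(f, a) = (7 + 2)/(f*(-1 + 3) - 3/14) = 9/(f*2 - 3/14) = 9/(2*f - 3/14) = 9/(-3/14 + 2*f))
r(17, 5)*16 = (126/(-3 + 28*17))*16 = (126/(-3 + 476))*16 = (126/473)*16 = 2016/473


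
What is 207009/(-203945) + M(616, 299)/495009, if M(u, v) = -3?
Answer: -34157309972/33651536835 ≈ -1.0150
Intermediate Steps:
207009/(-203945) + M(616, 299)/495009 = 207009/(-203945) - 3/495009 = 207009*(-1/203945) - 3*1/495009 = -207009/203945 - 1/165003 = -34157309972/33651536835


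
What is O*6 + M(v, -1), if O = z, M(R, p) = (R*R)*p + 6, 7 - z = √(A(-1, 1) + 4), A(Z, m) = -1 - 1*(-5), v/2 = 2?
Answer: 32 - 12*√2 ≈ 15.029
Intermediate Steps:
v = 4 (v = 2*2 = 4)
A(Z, m) = 4 (A(Z, m) = -1 + 5 = 4)
z = 7 - 2*√2 (z = 7 - √(4 + 4) = 7 - √8 = 7 - 2*√2 ≈ 4.1716)
M(R, p) = 6 + p*R² (M(R, p) = R²*p + 6 = p*R² + 6 = 6 + p*R²)
O = 7 - 2*√2 ≈ 4.1716
O*6 + M(v, -1) = (7 - 2*√2)*6 + (6 - 1*4²) = (42 - 12*√2) + (6 - 1*16) = (42 - 12*√2) + (6 - 16) = (42 - 12*√2) - 10 = 32 - 12*√2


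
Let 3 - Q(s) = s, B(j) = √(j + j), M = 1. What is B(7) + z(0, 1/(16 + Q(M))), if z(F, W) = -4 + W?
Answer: -71/18 + √14 ≈ -0.20279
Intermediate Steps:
B(j) = √2*√j (B(j) = √(2*j) = √2*√j)
Q(s) = 3 - s
B(7) + z(0, 1/(16 + Q(M))) = √2*√7 + (-4 + 1/(16 + (3 - 1*1))) = √14 + (-4 + 1/(16 + (3 - 1))) = √14 + (-4 + 1/(16 + 2)) = √14 + (-4 + 1/18) = √14 - 71/18 = -71/18 + √14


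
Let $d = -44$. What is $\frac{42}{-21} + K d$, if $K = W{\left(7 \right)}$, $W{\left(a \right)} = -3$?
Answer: $130$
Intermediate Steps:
$K = -3$
$\frac{42}{-21} + K d = \frac{42}{-21} - -132 = 42 \left(- \frac{1}{21}\right) + 132 = -2 + 132 = 130$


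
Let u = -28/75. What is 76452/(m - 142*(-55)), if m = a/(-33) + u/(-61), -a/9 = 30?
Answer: 961861725/98362577 ≈ 9.7787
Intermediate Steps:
a = -270 (a = -9*30 = -270)
u = -28/75 (u = -28*1/75 = -28/75 ≈ -0.37333)
m = 412058/50325 (m = -270/(-33) - 28/75/(-61) = -270*(-1/33) - 28/75*(-1/61) = 90/11 + 28/4575 = 412058/50325 ≈ 8.1879)
76452/(m - 142*(-55)) = 76452/(412058/50325 - 142*(-55)) = 76452/(412058/50325 + 7810) = 76452/(393450308/50325) = 76452*(50325/393450308) = 961861725/98362577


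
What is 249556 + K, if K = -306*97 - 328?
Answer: 219546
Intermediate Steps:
K = -30010 (K = -29682 - 328 = -30010)
249556 + K = 249556 - 30010 = 219546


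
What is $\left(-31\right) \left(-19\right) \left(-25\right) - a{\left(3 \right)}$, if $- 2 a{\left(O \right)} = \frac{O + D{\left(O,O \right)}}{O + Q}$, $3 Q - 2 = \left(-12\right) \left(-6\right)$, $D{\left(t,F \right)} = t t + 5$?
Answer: $- \frac{2444299}{166} \approx -14725.0$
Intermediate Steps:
$D{\left(t,F \right)} = 5 + t^{2}$ ($D{\left(t,F \right)} = t^{2} + 5 = 5 + t^{2}$)
$Q = \frac{74}{3}$ ($Q = \frac{2}{3} + \frac{\left(-12\right) \left(-6\right)}{3} = \frac{2}{3} + \frac{1}{3} \cdot 72 = \frac{2}{3} + 24 = \frac{74}{3} \approx 24.667$)
$a{\left(O \right)} = - \frac{5 + O + O^{2}}{2 \left(\frac{74}{3} + O\right)}$ ($a{\left(O \right)} = - \frac{\left(O + \left(5 + O^{2}\right)\right) \frac{1}{O + \frac{74}{3}}}{2} = - \frac{\left(5 + O + O^{2}\right) \frac{1}{\frac{74}{3} + O}}{2} = - \frac{\frac{1}{\frac{74}{3} + O} \left(5 + O + O^{2}\right)}{2} = - \frac{5 + O + O^{2}}{2 \left(\frac{74}{3} + O\right)}$)
$\left(-31\right) \left(-19\right) \left(-25\right) - a{\left(3 \right)} = \left(-31\right) \left(-19\right) \left(-25\right) - \frac{3 \left(-5 - 3 - 3^{2}\right)}{2 \left(74 + 3 \cdot 3\right)} = 589 \left(-25\right) - \frac{3 \left(-5 - 3 - 9\right)}{2 \left(74 + 9\right)} = -14725 - \frac{3 \left(-5 - 3 - 9\right)}{2 \cdot 83} = -14725 - \frac{3}{2} \cdot \frac{1}{83} \left(-17\right) = -14725 - - \frac{51}{166} = -14725 + \frac{51}{166} = - \frac{2444299}{166}$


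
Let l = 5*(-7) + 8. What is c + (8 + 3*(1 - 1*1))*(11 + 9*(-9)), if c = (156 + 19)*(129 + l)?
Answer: 17290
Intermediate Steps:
l = -27 (l = -35 + 8 = -27)
c = 17850 (c = (156 + 19)*(129 - 27) = 175*102 = 17850)
c + (8 + 3*(1 - 1*1))*(11 + 9*(-9)) = 17850 + (8 + 3*(1 - 1*1))*(11 + 9*(-9)) = 17850 + (8 + 3*(1 - 1))*(11 - 81) = 17850 + (8 + 3*0)*(-70) = 17850 + (8 + 0)*(-70) = 17850 + 8*(-70) = 17850 - 560 = 17290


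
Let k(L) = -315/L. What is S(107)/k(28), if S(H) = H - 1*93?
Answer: -56/45 ≈ -1.2444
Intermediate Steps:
S(H) = -93 + H (S(H) = H - 93 = -93 + H)
S(107)/k(28) = (-93 + 107)/((-315/28)) = 14/((-315*1/28)) = 14/(-45/4) = 14*(-4/45) = -56/45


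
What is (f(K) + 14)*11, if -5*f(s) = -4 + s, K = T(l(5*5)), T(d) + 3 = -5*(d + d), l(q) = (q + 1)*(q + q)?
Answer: 143847/5 ≈ 28769.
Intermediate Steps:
l(q) = 2*q*(1 + q) (l(q) = (1 + q)*(2*q) = 2*q*(1 + q))
T(d) = -3 - 10*d (T(d) = -3 - 5*(d + d) = -3 - 10*d)
K = -13003 (K = -3 - 20*5*5*(1 + 5*5) = -3 - 20*25*(1 + 25) = -3 - 20*25*26 = -3 - 10*1300 = -3 - 13000 = -13003)
f(s) = 4/5 - s/5 (f(s) = -(-4 + s)/5 = 4/5 - s/5)
(f(K) + 14)*11 = ((4/5 - 1/5*(-13003)) + 14)*11 = ((4/5 + 13003/5) + 14)*11 = (13007/5 + 14)*11 = (13077/5)*11 = 143847/5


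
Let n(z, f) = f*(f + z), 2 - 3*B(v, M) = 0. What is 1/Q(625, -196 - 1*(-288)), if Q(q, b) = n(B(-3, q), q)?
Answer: 3/1173125 ≈ 2.5573e-6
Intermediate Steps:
B(v, M) = ⅔ (B(v, M) = ⅔ - ⅓*0 = ⅔ + 0 = ⅔)
Q(q, b) = q*(⅔ + q) (Q(q, b) = q*(q + ⅔) = q*(⅔ + q))
1/Q(625, -196 - 1*(-288)) = 1/((⅓)*625*(2 + 3*625)) = 1/((⅓)*625*(2 + 1875)) = 1/((⅓)*625*1877) = 1/(1173125/3) = 3/1173125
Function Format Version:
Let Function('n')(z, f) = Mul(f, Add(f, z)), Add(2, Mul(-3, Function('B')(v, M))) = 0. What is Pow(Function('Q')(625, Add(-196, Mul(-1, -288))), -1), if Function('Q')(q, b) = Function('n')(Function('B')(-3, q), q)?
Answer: Rational(3, 1173125) ≈ 2.5573e-6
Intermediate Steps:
Function('B')(v, M) = Rational(2, 3) (Function('B')(v, M) = Add(Rational(2, 3), Mul(Rational(-1, 3), 0)) = Add(Rational(2, 3), 0) = Rational(2, 3))
Function('Q')(q, b) = Mul(q, Add(Rational(2, 3), q)) (Function('Q')(q, b) = Mul(q, Add(q, Rational(2, 3))) = Mul(q, Add(Rational(2, 3), q)))
Pow(Function('Q')(625, Add(-196, Mul(-1, -288))), -1) = Pow(Mul(Rational(1, 3), 625, Add(2, Mul(3, 625))), -1) = Pow(Mul(Rational(1, 3), 625, Add(2, 1875)), -1) = Pow(Mul(Rational(1, 3), 625, 1877), -1) = Pow(Rational(1173125, 3), -1) = Rational(3, 1173125)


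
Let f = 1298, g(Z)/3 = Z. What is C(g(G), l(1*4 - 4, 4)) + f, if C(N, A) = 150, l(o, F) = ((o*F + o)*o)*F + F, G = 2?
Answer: 1448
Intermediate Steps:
g(Z) = 3*Z
l(o, F) = F + F*o*(o + F*o) (l(o, F) = ((F*o + o)*o)*F + F = ((o + F*o)*o)*F + F = (o*(o + F*o))*F + F = F*o*(o + F*o) + F = F + F*o*(o + F*o))
C(g(G), l(1*4 - 4, 4)) + f = 150 + 1298 = 1448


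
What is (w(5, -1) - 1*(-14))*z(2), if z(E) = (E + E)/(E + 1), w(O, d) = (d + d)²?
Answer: 24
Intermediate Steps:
w(O, d) = 4*d² (w(O, d) = (2*d)² = 4*d²)
z(E) = 2*E/(1 + E) (z(E) = (2*E)/(1 + E) = 2*E/(1 + E))
(w(5, -1) - 1*(-14))*z(2) = (4*(-1)² - 1*(-14))*(2*2/(1 + 2)) = (4*1 + 14)*(2*2/3) = (4 + 14)*(2*2*(⅓)) = 18*(4/3) = 24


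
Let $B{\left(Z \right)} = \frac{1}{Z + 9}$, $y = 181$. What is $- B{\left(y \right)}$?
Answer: $- \frac{1}{190} \approx -0.0052632$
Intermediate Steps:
$B{\left(Z \right)} = \frac{1}{9 + Z}$
$- B{\left(y \right)} = - \frac{1}{9 + 181} = - \frac{1}{190}$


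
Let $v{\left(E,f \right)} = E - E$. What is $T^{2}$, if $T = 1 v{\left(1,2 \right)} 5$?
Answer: $0$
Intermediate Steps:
$v{\left(E,f \right)} = 0$
$T = 0$ ($T = 1 \cdot 0 \cdot 5 = 0 \cdot 5 = 0$)
$T^{2} = 0^{2} = 0$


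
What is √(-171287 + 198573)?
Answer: √27286 ≈ 165.18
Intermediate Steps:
√(-171287 + 198573) = √27286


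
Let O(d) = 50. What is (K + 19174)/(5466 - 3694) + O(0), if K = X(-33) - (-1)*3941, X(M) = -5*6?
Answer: 111685/1772 ≈ 63.028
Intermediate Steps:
X(M) = -30
K = 3911 (K = -30 - (-1)*3941 = -30 - 1*(-3941) = -30 + 3941 = 3911)
(K + 19174)/(5466 - 3694) + O(0) = (3911 + 19174)/(5466 - 3694) + 50 = 23085/1772 + 50 = 111685/1772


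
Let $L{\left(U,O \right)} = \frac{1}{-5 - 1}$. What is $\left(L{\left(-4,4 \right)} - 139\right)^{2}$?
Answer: $\frac{697225}{36} \approx 19367.0$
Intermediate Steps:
$L{\left(U,O \right)} = - \frac{1}{6}$ ($L{\left(U,O \right)} = \frac{1}{-6} = - \frac{1}{6}$)
$\left(L{\left(-4,4 \right)} - 139\right)^{2} = \left(- \frac{1}{6} - 139\right)^{2} = \left(- \frac{835}{6}\right)^{2} = \frac{697225}{36}$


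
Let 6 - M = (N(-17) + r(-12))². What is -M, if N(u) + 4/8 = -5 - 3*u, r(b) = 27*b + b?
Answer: 337537/4 ≈ 84384.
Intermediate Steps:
r(b) = 28*b
N(u) = -11/2 - 3*u (N(u) = -½ + (-5 - 3*u) = -11/2 - 3*u)
M = -337537/4 (M = 6 - ((-11/2 - 3*(-17)) + 28*(-12))² = 6 - ((-11/2 + 51) - 336)² = 6 - (91/2 - 336)² = 6 - (-581/2)² = 6 - 1*337561/4 = 6 - 337561/4 = -337537/4 ≈ -84384.)
-M = -1*(-337537/4) = 337537/4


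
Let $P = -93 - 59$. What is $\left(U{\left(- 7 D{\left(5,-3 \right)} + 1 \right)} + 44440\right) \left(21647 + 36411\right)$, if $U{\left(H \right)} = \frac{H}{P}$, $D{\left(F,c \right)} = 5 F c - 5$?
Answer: $\frac{196071126251}{76} \approx 2.5799 \cdot 10^{9}$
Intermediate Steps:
$P = -152$ ($P = -93 - 59 = -152$)
$D{\left(F,c \right)} = -5 + 5 F c$ ($D{\left(F,c \right)} = 5 F c - 5 = -5 + 5 F c$)
$U{\left(H \right)} = - \frac{H}{152}$ ($U{\left(H \right)} = \frac{H}{-152} = H \left(- \frac{1}{152}\right) = - \frac{H}{152}$)
$\left(U{\left(- 7 D{\left(5,-3 \right)} + 1 \right)} + 44440\right) \left(21647 + 36411\right) = \left(- \frac{- 7 \left(-5 + 5 \cdot 5 \left(-3\right)\right) + 1}{152} + 44440\right) \left(21647 + 36411\right) = \left(- \frac{- 7 \left(-5 - 75\right) + 1}{152} + 44440\right) 58058 = \left(- \frac{\left(-7\right) \left(-80\right) + 1}{152} + 44440\right) 58058 = \left(- \frac{560 + 1}{152} + 44440\right) 58058 = \left(\left(- \frac{1}{152}\right) 561 + 44440\right) 58058 = \left(- \frac{561}{152} + 44440\right) 58058 = \frac{6754319}{152} \cdot 58058 = \frac{196071126251}{76}$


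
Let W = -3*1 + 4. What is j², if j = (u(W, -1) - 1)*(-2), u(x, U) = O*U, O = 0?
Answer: 4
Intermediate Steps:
W = 1 (W = -3 + 4 = 1)
u(x, U) = 0 (u(x, U) = 0*U = 0)
j = 2 (j = (0 - 1)*(-2) = -1*(-2) = 2)
j² = 2² = 4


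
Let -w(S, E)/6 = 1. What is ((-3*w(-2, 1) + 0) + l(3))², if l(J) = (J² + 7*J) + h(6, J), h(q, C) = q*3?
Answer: 4356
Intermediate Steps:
w(S, E) = -6 (w(S, E) = -6*1 = -6)
h(q, C) = 3*q
l(J) = 18 + J² + 7*J (l(J) = (J² + 7*J) + 3*6 = (J² + 7*J) + 18 = 18 + J² + 7*J)
((-3*w(-2, 1) + 0) + l(3))² = ((-3*(-6) + 0) + (18 + 3² + 7*3))² = ((18 + 0) + (18 + 9 + 21))² = (18 + 48)² = 66² = 4356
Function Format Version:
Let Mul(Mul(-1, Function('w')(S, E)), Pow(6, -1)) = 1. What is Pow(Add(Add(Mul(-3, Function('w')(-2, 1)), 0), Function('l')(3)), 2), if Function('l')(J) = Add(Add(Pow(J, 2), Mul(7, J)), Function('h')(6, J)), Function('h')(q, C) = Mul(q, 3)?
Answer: 4356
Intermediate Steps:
Function('w')(S, E) = -6 (Function('w')(S, E) = Mul(-6, 1) = -6)
Function('h')(q, C) = Mul(3, q)
Function('l')(J) = Add(18, Pow(J, 2), Mul(7, J)) (Function('l')(J) = Add(Add(Pow(J, 2), Mul(7, J)), Mul(3, 6)) = Add(Add(Pow(J, 2), Mul(7, J)), 18) = Add(18, Pow(J, 2), Mul(7, J)))
Pow(Add(Add(Mul(-3, Function('w')(-2, 1)), 0), Function('l')(3)), 2) = Pow(Add(Add(Mul(-3, -6), 0), Add(18, Pow(3, 2), Mul(7, 3))), 2) = Pow(Add(Add(18, 0), Add(18, 9, 21)), 2) = Pow(Add(18, 48), 2) = Pow(66, 2) = 4356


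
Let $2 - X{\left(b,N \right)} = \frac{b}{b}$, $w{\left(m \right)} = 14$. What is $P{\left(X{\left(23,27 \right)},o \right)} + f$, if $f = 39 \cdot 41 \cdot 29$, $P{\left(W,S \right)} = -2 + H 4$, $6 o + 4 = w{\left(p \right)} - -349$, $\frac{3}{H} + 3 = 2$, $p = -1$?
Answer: $46357$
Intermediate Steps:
$H = -3$ ($H = \frac{3}{-3 + 2} = \frac{3}{-1} = 3 \left(-1\right) = -3$)
$o = \frac{359}{6}$ ($o = - \frac{2}{3} + \frac{14 - -349}{6} = - \frac{2}{3} + \frac{14 + 349}{6} = - \frac{2}{3} + \frac{1}{6} \cdot 363 = - \frac{2}{3} + \frac{121}{2} = \frac{359}{6} \approx 59.833$)
$X{\left(b,N \right)} = 1$ ($X{\left(b,N \right)} = 2 - \frac{b}{b} = 2 - 1 = 1$)
$P{\left(W,S \right)} = -14$ ($P{\left(W,S \right)} = -2 - 12 = -14$)
$f = 46371$ ($f = 1599 \cdot 29 = 46371$)
$P{\left(X{\left(23,27 \right)},o \right)} + f = -14 + 46371 = 46357$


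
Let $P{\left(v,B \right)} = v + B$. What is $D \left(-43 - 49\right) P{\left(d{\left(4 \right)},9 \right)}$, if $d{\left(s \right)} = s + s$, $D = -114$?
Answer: $178296$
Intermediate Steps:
$d{\left(s \right)} = 2 s$
$P{\left(v,B \right)} = B + v$
$D \left(-43 - 49\right) P{\left(d{\left(4 \right)},9 \right)} = - 114 \left(-43 - 49\right) \left(9 + 2 \cdot 4\right) = \left(-114\right) \left(-92\right) \left(9 + 8\right) = 10488 \cdot 17 = 178296$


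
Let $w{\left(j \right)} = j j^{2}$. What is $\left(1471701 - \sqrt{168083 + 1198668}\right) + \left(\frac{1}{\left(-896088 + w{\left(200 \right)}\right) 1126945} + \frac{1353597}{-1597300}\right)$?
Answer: $\frac{940970752742256977231591}{639376676762506600} - \sqrt{1366751} \approx 1.4705 \cdot 10^{6}$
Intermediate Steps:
$w{\left(j \right)} = j^{3}$
$\left(1471701 - \sqrt{168083 + 1198668}\right) + \left(\frac{1}{\left(-896088 + w{\left(200 \right)}\right) 1126945} + \frac{1353597}{-1597300}\right) = \left(1471701 - \sqrt{168083 + 1198668}\right) + \left(\frac{1}{\left(-896088 + 200^{3}\right) 1126945} + \frac{1353597}{-1597300}\right) = \left(1471701 - \sqrt{1366751}\right) + \left(\frac{1}{-896088 + 8000000} \cdot \frac{1}{1126945} + 1353597 \left(- \frac{1}{1597300}\right)\right) = \left(1471701 - \sqrt{1366751}\right) - \left(\frac{1353597}{1597300} - \frac{1}{7103912} \cdot \frac{1}{1126945}\right) = \left(1471701 - \sqrt{1366751}\right) + \left(\frac{1}{7103912} \cdot \frac{1}{1126945} - \frac{1353597}{1597300}\right) = \left(1471701 - \sqrt{1366751}\right) + \left(\frac{1}{8005718108840} - \frac{1353597}{1597300}\right) = \left(1471701 - \sqrt{1366751}\right) - \frac{541825800748495009}{639376676762506600} = \frac{940970752742256977231591}{639376676762506600} - \sqrt{1366751}$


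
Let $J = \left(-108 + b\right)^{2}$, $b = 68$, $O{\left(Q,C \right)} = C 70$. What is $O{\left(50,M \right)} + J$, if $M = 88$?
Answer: $7760$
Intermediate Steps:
$O{\left(Q,C \right)} = 70 C$
$J = 1600$ ($J = \left(-108 + 68\right)^{2} = \left(-40\right)^{2} = 1600$)
$O{\left(50,M \right)} + J = 70 \cdot 88 + 1600 = 6160 + 1600 = 7760$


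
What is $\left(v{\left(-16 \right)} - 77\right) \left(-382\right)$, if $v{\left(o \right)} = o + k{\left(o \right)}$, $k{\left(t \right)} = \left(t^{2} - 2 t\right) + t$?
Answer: $-68378$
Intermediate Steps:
$k{\left(t \right)} = t^{2} - t$
$v{\left(o \right)} = o + o \left(-1 + o\right)$
$\left(v{\left(-16 \right)} - 77\right) \left(-382\right) = \left(\left(-16\right)^{2} - 77\right) \left(-382\right) = \left(256 - 77\right) \left(-382\right) = 179 \left(-382\right) = -68378$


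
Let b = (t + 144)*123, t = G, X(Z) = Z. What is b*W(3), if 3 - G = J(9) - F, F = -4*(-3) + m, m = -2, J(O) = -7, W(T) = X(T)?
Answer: 60516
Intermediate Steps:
W(T) = T
F = 10 (F = -4*(-3) - 2 = 12 - 2 = 10)
G = 20 (G = 3 - (-7 - 1*10) = 3 - (-7 - 10) = 3 - 1*(-17) = 3 + 17 = 20)
t = 20
b = 20172 (b = (20 + 144)*123 = 164*123 = 20172)
b*W(3) = 20172*3 = 60516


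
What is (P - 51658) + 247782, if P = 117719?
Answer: 313843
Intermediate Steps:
(P - 51658) + 247782 = (117719 - 51658) + 247782 = 66061 + 247782 = 313843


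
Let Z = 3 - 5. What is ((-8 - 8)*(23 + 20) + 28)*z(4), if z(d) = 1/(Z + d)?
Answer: -330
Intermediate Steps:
Z = -2
z(d) = 1/(-2 + d)
((-8 - 8)*(23 + 20) + 28)*z(4) = ((-8 - 8)*(23 + 20) + 28)/(-2 + 4) = (-16*43 + 28)/2 = (-688 + 28)*(1/2) = -660*1/2 = -330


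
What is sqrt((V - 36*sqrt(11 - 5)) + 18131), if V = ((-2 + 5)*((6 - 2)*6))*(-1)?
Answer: sqrt(18059 - 36*sqrt(6)) ≈ 134.06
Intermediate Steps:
V = -72 (V = (3*(4*6))*(-1) = (3*24)*(-1) = 72*(-1) = -72)
sqrt((V - 36*sqrt(11 - 5)) + 18131) = sqrt((-72 - 36*sqrt(11 - 5)) + 18131) = sqrt((-72 - 36*sqrt(6)) + 18131) = sqrt(18059 - 36*sqrt(6))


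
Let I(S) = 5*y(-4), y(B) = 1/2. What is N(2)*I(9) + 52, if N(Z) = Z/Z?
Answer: 109/2 ≈ 54.500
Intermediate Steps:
y(B) = ½
N(Z) = 1
I(S) = 5/2 (I(S) = 5*(½) = 5/2)
N(2)*I(9) + 52 = 1*(5/2) + 52 = 5/2 + 52 = 109/2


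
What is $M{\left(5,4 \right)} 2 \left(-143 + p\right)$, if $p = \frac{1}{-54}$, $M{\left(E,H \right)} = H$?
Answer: $- \frac{30892}{27} \approx -1144.1$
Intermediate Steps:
$p = - \frac{1}{54} \approx -0.018519$
$M{\left(5,4 \right)} 2 \left(-143 + p\right) = 4 \cdot 2 \left(-143 - \frac{1}{54}\right) = 8 \left(- \frac{7723}{54}\right) = - \frac{30892}{27}$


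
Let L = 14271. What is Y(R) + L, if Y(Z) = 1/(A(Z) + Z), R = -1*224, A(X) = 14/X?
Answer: 51161519/3585 ≈ 14271.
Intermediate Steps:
R = -224
Y(Z) = 1/(Z + 14/Z) (Y(Z) = 1/(14/Z + Z) = 1/(Z + 14/Z))
Y(R) + L = -224/(14 + (-224)**2) + 14271 = -224/(14 + 50176) + 14271 = -224/50190 + 14271 = -224*1/50190 + 14271 = -16/3585 + 14271 = 51161519/3585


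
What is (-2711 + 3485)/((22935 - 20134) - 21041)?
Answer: -129/3040 ≈ -0.042434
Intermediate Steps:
(-2711 + 3485)/((22935 - 20134) - 21041) = 774/(2801 - 21041) = 774/(-18240) = 774*(-1/18240) = -129/3040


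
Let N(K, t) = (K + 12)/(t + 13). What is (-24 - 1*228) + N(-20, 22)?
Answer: -8828/35 ≈ -252.23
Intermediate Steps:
N(K, t) = (12 + K)/(13 + t)
(-24 - 1*228) + N(-20, 22) = (-24 - 1*228) + (12 - 20)/(13 + 22) = (-24 - 228) - 8/35 = -252 + (1/35)*(-8) = -252 - 8/35 = -8828/35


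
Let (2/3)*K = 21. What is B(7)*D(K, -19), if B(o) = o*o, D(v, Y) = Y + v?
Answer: 1225/2 ≈ 612.50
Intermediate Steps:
K = 63/2 (K = (3/2)*21 = 63/2 ≈ 31.500)
B(o) = o²
B(7)*D(K, -19) = 7²*(-19 + 63/2) = 49*(25/2) = 1225/2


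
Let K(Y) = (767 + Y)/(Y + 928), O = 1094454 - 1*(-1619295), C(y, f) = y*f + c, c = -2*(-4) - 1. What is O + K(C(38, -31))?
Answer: 659441411/243 ≈ 2.7138e+6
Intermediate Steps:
c = 7 (c = 8 - 1 = 7)
C(y, f) = 7 + f*y (C(y, f) = y*f + 7 = f*y + 7 = 7 + f*y)
O = 2713749 (O = 1094454 + 1619295 = 2713749)
K(Y) = (767 + Y)/(928 + Y)
O + K(C(38, -31)) = 2713749 + (767 + (7 - 31*38))/(928 + (7 - 31*38)) = 2713749 + (767 + (7 - 1178))/(928 + (7 - 1178)) = 2713749 + (767 - 1171)/(928 - 1171) = 2713749 - 404/(-243) = 2713749 - 1/243*(-404) = 2713749 + 404/243 = 659441411/243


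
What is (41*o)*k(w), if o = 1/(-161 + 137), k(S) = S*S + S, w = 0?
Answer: 0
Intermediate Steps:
k(S) = S + S**2 (k(S) = S**2 + S = S + S**2)
o = -1/24 (o = 1/(-24) = -1/24 ≈ -0.041667)
(41*o)*k(w) = (41*(-1/24))*(0*(1 + 0)) = -0 = -41/24*0 = 0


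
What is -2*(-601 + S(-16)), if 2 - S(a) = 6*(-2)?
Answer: 1174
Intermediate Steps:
S(a) = 14 (S(a) = 2 - 6*(-2) = 2 - 1*(-12) = 2 + 12 = 14)
-2*(-601 + S(-16)) = -2*(-601 + 14) = -2*(-587) = 1174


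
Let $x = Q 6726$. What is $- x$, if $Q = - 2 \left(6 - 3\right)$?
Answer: $40356$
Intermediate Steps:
$Q = -6$ ($Q = - 2 \left(6 - 3\right) = \left(-2\right) 3 = -6$)
$x = -40356$ ($x = \left(-6\right) 6726 = -40356$)
$- x = \left(-1\right) \left(-40356\right) = 40356$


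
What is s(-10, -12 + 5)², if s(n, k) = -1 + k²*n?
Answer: 241081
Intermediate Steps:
s(n, k) = -1 + n*k²
s(-10, -12 + 5)² = (-1 - 10*(-12 + 5)²)² = (-1 - 10*(-7)²)² = (-1 - 10*49)² = (-1 - 490)² = (-491)² = 241081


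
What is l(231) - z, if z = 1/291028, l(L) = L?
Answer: 67227467/291028 ≈ 231.00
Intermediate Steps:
z = 1/291028 ≈ 3.4361e-6
l(231) - z = 231 - 1*1/291028 = 231 - 1/291028 = 67227467/291028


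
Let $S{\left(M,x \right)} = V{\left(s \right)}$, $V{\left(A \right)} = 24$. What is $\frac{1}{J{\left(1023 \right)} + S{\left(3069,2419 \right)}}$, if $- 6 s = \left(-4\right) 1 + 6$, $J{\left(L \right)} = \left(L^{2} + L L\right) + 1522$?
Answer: $\frac{1}{2094604} \approx 4.7742 \cdot 10^{-7}$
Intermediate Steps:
$J{\left(L \right)} = 1522 + 2 L^{2}$ ($J{\left(L \right)} = \left(L^{2} + L^{2}\right) + 1522 = 2 L^{2} + 1522 = 1522 + 2 L^{2}$)
$s = - \frac{1}{3}$ ($s = - \frac{\left(-4\right) 1 + 6}{6} = - \frac{-4 + 6}{6} = \left(- \frac{1}{6}\right) 2 = - \frac{1}{3} \approx -0.33333$)
$S{\left(M,x \right)} = 24$
$\frac{1}{J{\left(1023 \right)} + S{\left(3069,2419 \right)}} = \frac{1}{\left(1522 + 2 \cdot 1023^{2}\right) + 24} = \frac{1}{\left(1522 + 2 \cdot 1046529\right) + 24} = \frac{1}{\left(1522 + 2093058\right) + 24} = \frac{1}{2094580 + 24} = \frac{1}{2094604}$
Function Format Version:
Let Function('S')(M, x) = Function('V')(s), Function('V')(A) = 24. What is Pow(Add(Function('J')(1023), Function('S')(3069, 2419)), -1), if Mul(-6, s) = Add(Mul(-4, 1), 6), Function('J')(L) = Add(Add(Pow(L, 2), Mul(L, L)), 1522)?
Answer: Rational(1, 2094604) ≈ 4.7742e-7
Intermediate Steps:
Function('J')(L) = Add(1522, Mul(2, Pow(L, 2))) (Function('J')(L) = Add(Add(Pow(L, 2), Pow(L, 2)), 1522) = Add(Mul(2, Pow(L, 2)), 1522) = Add(1522, Mul(2, Pow(L, 2))))
s = Rational(-1, 3) (s = Mul(Rational(-1, 6), Add(Mul(-4, 1), 6)) = Mul(Rational(-1, 6), Add(-4, 6)) = Mul(Rational(-1, 6), 2) = Rational(-1, 3) ≈ -0.33333)
Function('S')(M, x) = 24
Pow(Add(Function('J')(1023), Function('S')(3069, 2419)), -1) = Pow(Add(Add(1522, Mul(2, Pow(1023, 2))), 24), -1) = Pow(Add(Add(1522, Mul(2, 1046529)), 24), -1) = Pow(Add(Add(1522, 2093058), 24), -1) = Pow(Add(2094580, 24), -1) = Pow(2094604, -1) = Rational(1, 2094604)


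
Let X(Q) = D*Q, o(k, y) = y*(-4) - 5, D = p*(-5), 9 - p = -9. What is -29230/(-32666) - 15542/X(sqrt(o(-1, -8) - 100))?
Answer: 14615/16333 - 7771*I*sqrt(73)/3285 ≈ 0.89481 - 20.212*I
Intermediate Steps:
p = 18 (p = 9 - 1*(-9) = 9 + 9 = 18)
D = -90 (D = 18*(-5) = -90)
o(k, y) = -5 - 4*y (o(k, y) = -4*y - 5 = -5 - 4*y)
X(Q) = -90*Q
-29230/(-32666) - 15542/X(sqrt(o(-1, -8) - 100)) = -29230/(-32666) - 15542*(-1/(90*sqrt((-5 - 4*(-8)) - 100))) = -29230*(-1/32666) - 15542*(-1/(90*sqrt((-5 + 32) - 100))) = 14615/16333 - 15542*(-1/(90*sqrt(27 - 100))) = 14615/16333 - 15542*I*sqrt(73)/6570 = 14615/16333 - 7771*I*sqrt(73)/3285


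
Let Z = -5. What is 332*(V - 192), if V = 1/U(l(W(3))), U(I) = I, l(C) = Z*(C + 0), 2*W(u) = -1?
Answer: -318056/5 ≈ -63611.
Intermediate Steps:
W(u) = -½ (W(u) = (½)*(-1) = -½)
l(C) = -5*C (l(C) = -5*(C + 0) = -5*C)
V = ⅖ (V = 1/(-5*(-½)) = 1/(5/2) = ⅖ ≈ 0.40000)
332*(V - 192) = 332*(⅖ - 192) = 332*(-958/5) = -318056/5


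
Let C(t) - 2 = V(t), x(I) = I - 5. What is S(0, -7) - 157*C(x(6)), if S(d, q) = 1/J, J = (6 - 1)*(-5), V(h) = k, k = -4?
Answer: 7849/25 ≈ 313.96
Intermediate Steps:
V(h) = -4
x(I) = -5 + I
J = -25 (J = 5*(-5) = -25)
S(d, q) = -1/25 (S(d, q) = 1/(-25) = -1/25)
C(t) = -2 (C(t) = 2 - 4 = -2)
S(0, -7) - 157*C(x(6)) = -1/25 - 157*(-2) = -1/25 + 314 = 7849/25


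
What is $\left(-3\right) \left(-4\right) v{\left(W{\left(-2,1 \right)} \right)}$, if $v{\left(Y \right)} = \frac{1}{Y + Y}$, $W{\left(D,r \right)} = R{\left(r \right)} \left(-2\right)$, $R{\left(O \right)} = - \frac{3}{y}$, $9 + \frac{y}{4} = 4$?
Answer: $-20$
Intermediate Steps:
$y = -20$ ($y = -36 + 4 \cdot 4 = -36 + 16 = -20$)
$R{\left(O \right)} = \frac{3}{20}$ ($R{\left(O \right)} = - \frac{3}{-20} = \left(-3\right) \left(- \frac{1}{20}\right) = \frac{3}{20}$)
$W{\left(D,r \right)} = - \frac{3}{10}$ ($W{\left(D,r \right)} = \frac{3}{20} \left(-2\right) = - \frac{3}{10}$)
$v{\left(Y \right)} = \frac{1}{2 Y}$
$\left(-3\right) \left(-4\right) v{\left(W{\left(-2,1 \right)} \right)} = \left(-3\right) \left(-4\right) \frac{1}{2 \left(- \frac{3}{10}\right)} = 12 \cdot \frac{1}{2} \left(- \frac{10}{3}\right) = 12 \left(- \frac{5}{3}\right) = -20$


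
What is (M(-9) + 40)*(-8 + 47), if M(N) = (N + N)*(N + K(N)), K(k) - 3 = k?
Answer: 12090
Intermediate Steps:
K(k) = 3 + k
M(N) = 2*N*(3 + 2*N) (M(N) = (N + N)*(N + (3 + N)) = (2*N)*(3 + 2*N) = 2*N*(3 + 2*N))
(M(-9) + 40)*(-8 + 47) = (2*(-9)*(3 + 2*(-9)) + 40)*(-8 + 47) = (2*(-9)*(3 - 18) + 40)*39 = (2*(-9)*(-15) + 40)*39 = (270 + 40)*39 = 310*39 = 12090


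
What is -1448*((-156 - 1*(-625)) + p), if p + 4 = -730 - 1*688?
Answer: 1379944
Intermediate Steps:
p = -1422 (p = -4 + (-730 - 1*688) = -4 + (-730 - 688) = -4 - 1418 = -1422)
-1448*((-156 - 1*(-625)) + p) = -1448*((-156 - 1*(-625)) - 1422) = -1448*((-156 + 625) - 1422) = -1448*(469 - 1422) = -1448*(-953) = 1379944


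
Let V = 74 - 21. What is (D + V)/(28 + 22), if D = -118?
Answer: -13/10 ≈ -1.3000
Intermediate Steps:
V = 53
(D + V)/(28 + 22) = (-118 + 53)/(28 + 22) = -65/50 = -65*1/50 = -13/10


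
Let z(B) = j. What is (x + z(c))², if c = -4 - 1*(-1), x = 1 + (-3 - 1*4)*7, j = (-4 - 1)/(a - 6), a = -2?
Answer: 143641/64 ≈ 2244.4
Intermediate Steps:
j = 5/8 (j = (-4 - 1)/(-2 - 6) = -5/(-8) = -5*(-⅛) = 5/8 ≈ 0.62500)
x = -48 (x = 1 + (-3 - 4)*7 = 1 - 7*7 = 1 - 49 = -48)
c = -3 (c = -4 + 1 = -3)
z(B) = 5/8
(x + z(c))² = (-48 + 5/8)² = (-379/8)² = 143641/64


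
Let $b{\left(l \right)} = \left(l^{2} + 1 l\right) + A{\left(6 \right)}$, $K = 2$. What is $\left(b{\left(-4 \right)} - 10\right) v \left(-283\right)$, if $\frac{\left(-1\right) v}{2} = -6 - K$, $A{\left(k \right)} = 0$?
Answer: $-9056$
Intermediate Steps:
$v = 16$ ($v = - 2 \left(-6 - 2\right) = \left(-2\right) \left(-8\right) = 16$)
$b{\left(l \right)} = l + l^{2}$ ($b{\left(l \right)} = \left(l^{2} + 1 l\right) + 0 = \left(l^{2} + l\right) + 0 = \left(l + l^{2}\right) + 0 = l + l^{2}$)
$\left(b{\left(-4 \right)} - 10\right) v \left(-283\right) = \left(- 4 \left(1 - 4\right) - 10\right) 16 \left(-283\right) = \left(\left(-4\right) \left(-3\right) - 10\right) 16 \left(-283\right) = \left(12 - 10\right) 16 \left(-283\right) = 2 \cdot 16 \left(-283\right) = 32 \left(-283\right) = -9056$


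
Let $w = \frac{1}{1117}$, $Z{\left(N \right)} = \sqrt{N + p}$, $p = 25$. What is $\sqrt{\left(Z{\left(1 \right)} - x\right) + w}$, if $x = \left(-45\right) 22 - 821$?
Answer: $\frac{\sqrt{2259565896 + 1247689 \sqrt{26}}}{1117} \approx 42.616$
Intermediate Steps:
$Z{\left(N \right)} = \sqrt{25 + N}$ ($Z{\left(N \right)} = \sqrt{N + 25} = \sqrt{25 + N}$)
$x = -1811$ ($x = -990 - 821 = -1811$)
$w = \frac{1}{1117} \approx 0.00089526$
$\sqrt{\left(Z{\left(1 \right)} - x\right) + w} = \sqrt{\left(\sqrt{25 + 1} - -1811\right) + \frac{1}{1117}} = \sqrt{\left(\sqrt{26} + 1811\right) + \frac{1}{1117}} = \sqrt{\left(1811 + \sqrt{26}\right) + \frac{1}{1117}} = \sqrt{\frac{2022888}{1117} + \sqrt{26}}$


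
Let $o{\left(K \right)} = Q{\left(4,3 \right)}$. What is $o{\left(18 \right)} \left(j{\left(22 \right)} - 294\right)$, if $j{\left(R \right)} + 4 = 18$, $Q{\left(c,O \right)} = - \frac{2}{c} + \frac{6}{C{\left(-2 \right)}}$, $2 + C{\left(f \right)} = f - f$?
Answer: $980$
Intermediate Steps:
$C{\left(f \right)} = -2$ ($C{\left(f \right)} = -2 + \left(f - f\right) = -2 + 0 = -2$)
$Q{\left(c,O \right)} = -3 - \frac{2}{c}$ ($Q{\left(c,O \right)} = - \frac{2}{c} + \frac{6}{-2} = - \frac{2}{c} + 6 \left(- \frac{1}{2}\right) = - \frac{2}{c} - 3 = -3 - \frac{2}{c}$)
$j{\left(R \right)} = 14$ ($j{\left(R \right)} = -4 + 18 = 14$)
$o{\left(K \right)} = - \frac{7}{2}$ ($o{\left(K \right)} = -3 - \frac{2}{4} = -3 - \frac{1}{2} = - \frac{7}{2}$)
$o{\left(18 \right)} \left(j{\left(22 \right)} - 294\right) = - \frac{7 \left(14 - 294\right)}{2} = \left(- \frac{7}{2}\right) \left(-280\right) = 980$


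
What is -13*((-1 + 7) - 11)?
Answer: 65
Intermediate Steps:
-13*((-1 + 7) - 11) = -13*(6 - 11) = -13*(-5) = -1*(-65) = 65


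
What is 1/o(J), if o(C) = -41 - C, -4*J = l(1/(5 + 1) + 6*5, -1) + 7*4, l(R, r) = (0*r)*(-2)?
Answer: -1/34 ≈ -0.029412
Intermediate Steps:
l(R, r) = 0 (l(R, r) = 0*(-2) = 0)
J = -7 (J = -(0 + 7*4)/4 = -(0 + 28)/4 = -1/4*28 = -7)
1/o(J) = 1/(-41 - 1*(-7)) = 1/(-41 + 7) = 1/(-34) = -1/34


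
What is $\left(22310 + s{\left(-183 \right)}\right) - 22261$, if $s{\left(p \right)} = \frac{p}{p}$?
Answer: $50$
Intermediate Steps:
$s{\left(p \right)} = 1$
$\left(22310 + s{\left(-183 \right)}\right) - 22261 = \left(22310 + 1\right) - 22261 = 22311 - 22261 = 50$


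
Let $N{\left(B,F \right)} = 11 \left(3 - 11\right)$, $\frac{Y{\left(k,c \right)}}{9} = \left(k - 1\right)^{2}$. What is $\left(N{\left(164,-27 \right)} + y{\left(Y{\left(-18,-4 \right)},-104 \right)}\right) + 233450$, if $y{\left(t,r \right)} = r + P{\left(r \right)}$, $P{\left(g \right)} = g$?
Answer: $233154$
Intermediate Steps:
$Y{\left(k,c \right)} = 9 \left(-1 + k\right)^{2}$ ($Y{\left(k,c \right)} = 9 \left(k - 1\right)^{2} = 9 \left(-1 + k\right)^{2}$)
$N{\left(B,F \right)} = -88$ ($N{\left(B,F \right)} = 11 \left(-8\right) = -88$)
$y{\left(t,r \right)} = 2 r$ ($y{\left(t,r \right)} = r + r = 2 r$)
$\left(N{\left(164,-27 \right)} + y{\left(Y{\left(-18,-4 \right)},-104 \right)}\right) + 233450 = \left(-88 + 2 \left(-104\right)\right) + 233450 = \left(-88 - 208\right) + 233450 = -296 + 233450 = 233154$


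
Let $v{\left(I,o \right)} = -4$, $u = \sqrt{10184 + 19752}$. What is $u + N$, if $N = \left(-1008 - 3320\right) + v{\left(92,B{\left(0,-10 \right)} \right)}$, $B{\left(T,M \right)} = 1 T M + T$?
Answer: $-4332 + 4 \sqrt{1871} \approx -4159.0$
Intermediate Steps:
$u = 4 \sqrt{1871}$ ($u = \sqrt{29936} = 4 \sqrt{1871} \approx 173.02$)
$B{\left(T,M \right)} = T + M T$ ($B{\left(T,M \right)} = T M + T = M T + T = T + M T$)
$N = -4332$ ($N = \left(-1008 - 3320\right) - 4 = -4328 - 4 = -4332$)
$u + N = 4 \sqrt{1871} - 4332 = -4332 + 4 \sqrt{1871}$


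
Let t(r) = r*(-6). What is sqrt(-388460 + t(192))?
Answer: 2*I*sqrt(97403) ≈ 624.19*I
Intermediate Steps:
t(r) = -6*r
sqrt(-388460 + t(192)) = sqrt(-388460 - 6*192) = sqrt(-388460 - 1152) = sqrt(-389612) = 2*I*sqrt(97403)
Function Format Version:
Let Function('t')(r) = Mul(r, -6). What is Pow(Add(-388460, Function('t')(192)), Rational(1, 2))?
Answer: Mul(2, I, Pow(97403, Rational(1, 2))) ≈ Mul(624.19, I)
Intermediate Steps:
Function('t')(r) = Mul(-6, r)
Pow(Add(-388460, Function('t')(192)), Rational(1, 2)) = Pow(Add(-388460, Mul(-6, 192)), Rational(1, 2)) = Pow(Add(-388460, -1152), Rational(1, 2)) = Pow(-389612, Rational(1, 2)) = Mul(2, I, Pow(97403, Rational(1, 2)))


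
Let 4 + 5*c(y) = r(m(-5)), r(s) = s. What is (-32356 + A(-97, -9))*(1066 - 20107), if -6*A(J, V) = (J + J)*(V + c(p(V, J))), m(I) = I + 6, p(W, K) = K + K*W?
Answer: 3110004612/5 ≈ 6.2200e+8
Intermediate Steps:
m(I) = 6 + I
c(y) = -⅗ (c(y) = -⅘ + (6 - 5)/5 = -⅘ + (⅕)*1 = -⅘ + ⅕ = -⅗)
A(J, V) = -J*(-⅗ + V)/3 (A(J, V) = -(J + J)*(V - ⅗)/6 = -2*J*(-⅗ + V)/6 = -J*(-⅗ + V)/3)
(-32356 + A(-97, -9))*(1066 - 20107) = (-32356 + (1/15)*(-97)*(3 - 5*(-9)))*(1066 - 20107) = (-32356 + (1/15)*(-97)*(3 + 45))*(-19041) = (-32356 + (1/15)*(-97)*48)*(-19041) = (-32356 - 1552/5)*(-19041) = -163332/5*(-19041) = 3110004612/5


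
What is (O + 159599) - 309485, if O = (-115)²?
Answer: -136661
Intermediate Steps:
O = 13225
(O + 159599) - 309485 = (13225 + 159599) - 309485 = 172824 - 309485 = -136661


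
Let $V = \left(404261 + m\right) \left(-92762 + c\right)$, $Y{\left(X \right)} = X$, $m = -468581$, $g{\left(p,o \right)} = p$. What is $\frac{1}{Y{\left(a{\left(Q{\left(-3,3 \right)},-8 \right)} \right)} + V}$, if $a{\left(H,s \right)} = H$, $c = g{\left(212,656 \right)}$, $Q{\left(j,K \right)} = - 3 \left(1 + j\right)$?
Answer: $\frac{1}{5952816006} \approx 1.6799 \cdot 10^{-10}$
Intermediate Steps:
$Q{\left(j,K \right)} = -3 - 3 j$
$c = 212$
$V = 5952816000$ ($V = \left(404261 - 468581\right) \left(-92762 + 212\right) = \left(-64320\right) \left(-92550\right) = 5952816000$)
$\frac{1}{Y{\left(a{\left(Q{\left(-3,3 \right)},-8 \right)} \right)} + V} = \frac{1}{\left(-3 - -9\right) + 5952816000} = \frac{1}{\left(-3 + 9\right) + 5952816000} = \frac{1}{6 + 5952816000} = \frac{1}{5952816006}$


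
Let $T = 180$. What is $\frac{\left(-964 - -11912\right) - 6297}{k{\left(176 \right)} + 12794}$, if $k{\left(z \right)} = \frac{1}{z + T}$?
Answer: $\frac{1655756}{4554665} \approx 0.36353$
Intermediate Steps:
$k{\left(z \right)} = \frac{1}{180 + z}$ ($k{\left(z \right)} = \frac{1}{z + 180} = \frac{1}{180 + z}$)
$\frac{\left(-964 - -11912\right) - 6297}{k{\left(176 \right)} + 12794} = \frac{\left(-964 - -11912\right) - 6297}{\frac{1}{180 + 176} + 12794} = \frac{\left(-964 + 11912\right) - 6297}{\frac{1}{356} + 12794} = \frac{10948 - 6297}{\frac{1}{356} + 12794} = \frac{4651}{\frac{4554665}{356}} = 4651 \cdot \frac{356}{4554665} = \frac{1655756}{4554665}$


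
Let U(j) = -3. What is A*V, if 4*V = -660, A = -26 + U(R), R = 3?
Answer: 4785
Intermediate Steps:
A = -29 (A = -26 - 3 = -29)
V = -165 (V = (¼)*(-660) = -165)
A*V = -29*(-165) = 4785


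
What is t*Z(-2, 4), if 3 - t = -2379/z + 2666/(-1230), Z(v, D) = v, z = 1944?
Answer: -849013/66420 ≈ -12.782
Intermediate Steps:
t = 849013/132840 (t = 3 - (-2379/1944 + 2666/(-1230)) = 3 - (-2379*1/1944 + 2666*(-1/1230)) = 3 - (-793/648 - 1333/615) = 3 - 1*(-450493/132840) = 3 + 450493/132840 = 849013/132840 ≈ 6.3912)
t*Z(-2, 4) = (849013/132840)*(-2) = -849013/66420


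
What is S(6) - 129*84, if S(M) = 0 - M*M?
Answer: -10872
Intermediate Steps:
S(M) = -M² (S(M) = 0 - M² = -M²)
S(6) - 129*84 = -1*6² - 129*84 = -1*36 - 10836 = -36 - 10836 = -10872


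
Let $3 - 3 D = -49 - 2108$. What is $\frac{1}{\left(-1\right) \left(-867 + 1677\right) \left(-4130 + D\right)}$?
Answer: $\frac{1}{2762100} \approx 3.6204 \cdot 10^{-7}$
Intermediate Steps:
$D = 720$ ($D = 1 - \frac{-49 - 2108}{3} = 1 - -719 = 1 + 719 = 720$)
$\frac{1}{\left(-1\right) \left(-867 + 1677\right) \left(-4130 + D\right)} = \frac{1}{\left(-1\right) \left(-867 + 1677\right) \left(-4130 + 720\right)} = \frac{1}{\left(-1\right) 810 \left(-3410\right)} = \frac{1}{\left(-1\right) \left(-2762100\right)} = \frac{1}{2762100}$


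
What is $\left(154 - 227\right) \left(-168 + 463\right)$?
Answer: $-21535$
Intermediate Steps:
$\left(154 - 227\right) \left(-168 + 463\right) = \left(-73\right) 295 = -21535$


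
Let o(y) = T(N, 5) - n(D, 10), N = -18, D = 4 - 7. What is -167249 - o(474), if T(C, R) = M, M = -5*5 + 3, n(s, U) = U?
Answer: -167217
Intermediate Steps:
D = -3
M = -22 (M = -25 + 3 = -22)
T(C, R) = -22
o(y) = -32 (o(y) = -22 - 1*10 = -22 - 10 = -32)
-167249 - o(474) = -167249 - 1*(-32) = -167249 + 32 = -167217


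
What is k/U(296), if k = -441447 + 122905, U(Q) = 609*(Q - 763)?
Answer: 45506/40629 ≈ 1.1200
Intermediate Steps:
U(Q) = -464667 + 609*Q (U(Q) = 609*(-763 + Q) = -464667 + 609*Q)
k = -318542
k/U(296) = -318542/(-464667 + 609*296) = -318542/(-464667 + 180264) = -318542/(-284403) = -318542*(-1/284403) = 45506/40629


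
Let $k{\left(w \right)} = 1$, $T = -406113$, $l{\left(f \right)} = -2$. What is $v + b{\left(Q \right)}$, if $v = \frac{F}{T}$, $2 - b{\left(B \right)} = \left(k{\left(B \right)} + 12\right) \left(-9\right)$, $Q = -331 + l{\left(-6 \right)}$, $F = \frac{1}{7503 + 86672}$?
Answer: $\frac{4551237321224}{38245691775} \approx 119.0$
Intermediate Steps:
$F = \frac{1}{94175} \approx 1.0619 \cdot 10^{-5}$
$Q = -333$ ($Q = -331 - 2 = -333$)
$b{\left(B \right)} = 119$ ($b{\left(B \right)} = 2 - \left(1 + 12\right) \left(-9\right) = 2 - 13 \left(-9\right) = 2 - -117 = 2 + 117 = 119$)
$v = - \frac{1}{38245691775}$ ($v = \frac{1}{94175 \left(-406113\right)} = \frac{1}{94175} \left(- \frac{1}{406113}\right) = - \frac{1}{38245691775} \approx -2.6147 \cdot 10^{-11}$)
$v + b{\left(Q \right)} = - \frac{1}{38245691775} + 119 = \frac{4551237321224}{38245691775}$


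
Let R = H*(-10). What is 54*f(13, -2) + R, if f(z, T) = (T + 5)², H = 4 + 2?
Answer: 426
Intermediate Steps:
H = 6
f(z, T) = (5 + T)²
R = -60 (R = 6*(-10) = -60)
54*f(13, -2) + R = 54*(5 - 2)² - 60 = 54*3² - 60 = 54*9 - 60 = 486 - 60 = 426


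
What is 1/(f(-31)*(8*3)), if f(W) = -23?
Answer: -1/552 ≈ -0.0018116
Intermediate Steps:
1/(f(-31)*(8*3)) = 1/(-184*3) = 1/(-23*24) = 1/(-552) = -1/552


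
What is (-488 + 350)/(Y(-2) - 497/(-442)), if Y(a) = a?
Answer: 20332/129 ≈ 157.61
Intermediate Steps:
(-488 + 350)/(Y(-2) - 497/(-442)) = (-488 + 350)/(-2 - 497/(-442)) = -138/(-2 - 497*(-1/442)) = -138/(-2 + 497/442) = -138/(-387/442) = -138*(-442/387) = 20332/129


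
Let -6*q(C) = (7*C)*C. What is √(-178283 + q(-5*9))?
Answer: I*√722582/2 ≈ 425.02*I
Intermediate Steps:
q(C) = -7*C²/6 (q(C) = -7*C*C/6 = -7*C²/6)
√(-178283 + q(-5*9)) = √(-178283 - 7*(-5*9)²/6) = √(-178283 - 7/6*(-45)²) = √(-178283 - 7/6*2025) = √(-178283 - 4725/2) = √(-361291/2) = I*√722582/2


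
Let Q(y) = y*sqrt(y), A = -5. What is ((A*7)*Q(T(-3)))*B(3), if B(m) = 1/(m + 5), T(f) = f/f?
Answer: -35/8 ≈ -4.3750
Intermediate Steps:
T(f) = 1
Q(y) = y**(3/2)
B(m) = 1/(5 + m)
((A*7)*Q(T(-3)))*B(3) = ((-5*7)*1**(3/2))/(5 + 3) = -35*1/8 = -35/8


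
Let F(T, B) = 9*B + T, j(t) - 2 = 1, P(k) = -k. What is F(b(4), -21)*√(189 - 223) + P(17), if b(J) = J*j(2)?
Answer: -17 - 177*I*√34 ≈ -17.0 - 1032.1*I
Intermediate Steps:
j(t) = 3 (j(t) = 2 + 1 = 3)
b(J) = 3*J (b(J) = J*3 = 3*J)
F(T, B) = T + 9*B
F(b(4), -21)*√(189 - 223) + P(17) = (3*4 + 9*(-21))*√(189 - 223) - 1*17 = (12 - 189)*√(-34) - 17 = -177*I*√34 - 17 = -17 - 177*I*√34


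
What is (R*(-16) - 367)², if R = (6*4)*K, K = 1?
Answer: 564001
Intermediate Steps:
R = 24 (R = (6*4)*1 = 24*1 = 24)
(R*(-16) - 367)² = (24*(-16) - 367)² = (-384 - 367)² = (-751)² = 564001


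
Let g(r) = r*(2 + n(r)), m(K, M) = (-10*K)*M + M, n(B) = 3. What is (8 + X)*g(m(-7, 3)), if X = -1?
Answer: 7455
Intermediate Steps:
m(K, M) = M - 10*K*M (m(K, M) = -10*K*M + M = M - 10*K*M)
g(r) = 5*r (g(r) = r*(2 + 3) = r*5 = 5*r)
(8 + X)*g(m(-7, 3)) = (8 - 1)*(5*(3*(1 - 10*(-7)))) = 7*(5*(3*(1 + 70))) = 7*(5*(3*71)) = 7*(5*213) = 7*1065 = 7455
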